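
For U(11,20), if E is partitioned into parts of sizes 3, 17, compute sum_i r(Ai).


r(Ai) = min(|Ai|, 11) for each part.
Sum = min(3,11) + min(17,11)
    = 3 + 11
    = 14.

14


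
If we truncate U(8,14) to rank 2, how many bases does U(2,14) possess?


Truncating U(8,14) to rank 2 gives U(2,14).
Bases of U(2,14) are all 2-element subsets of 14 elements.
Number of bases = C(14,2) = 14! / (2! * 12!) = 91.

91


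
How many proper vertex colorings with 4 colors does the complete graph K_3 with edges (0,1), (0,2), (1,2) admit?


P(K_3, k) = k(k-1)(k-2)...(k-2).
P(4) = (4) * (3) * (2) = 24.

24


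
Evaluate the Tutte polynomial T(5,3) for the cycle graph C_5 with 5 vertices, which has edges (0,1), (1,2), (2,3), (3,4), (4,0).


T(C_5; x,y) = x + x^2 + ... + x^(4) + y.
T(5,3) = 5^1 + 5^2 + 5^3 + 5^4 + 3
= 5 + 25 + 125 + 625 + 3
= 783.

783


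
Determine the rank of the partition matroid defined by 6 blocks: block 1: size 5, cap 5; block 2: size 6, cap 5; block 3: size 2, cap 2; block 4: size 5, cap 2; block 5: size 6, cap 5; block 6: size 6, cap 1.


Rank of a partition matroid = sum of min(|Si|, ci) for each block.
= min(5,5) + min(6,5) + min(2,2) + min(5,2) + min(6,5) + min(6,1)
= 5 + 5 + 2 + 2 + 5 + 1
= 20.

20


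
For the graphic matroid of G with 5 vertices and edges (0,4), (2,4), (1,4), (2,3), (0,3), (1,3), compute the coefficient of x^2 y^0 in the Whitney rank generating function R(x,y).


R(x,y) = sum over A in 2^E of x^(r(E)-r(A)) * y^(|A|-r(A)).
G has 5 vertices, 6 edges. r(E) = 4.
Enumerate all 2^6 = 64 subsets.
Count subsets with r(E)-r(A)=2 and |A|-r(A)=0: 15.

15


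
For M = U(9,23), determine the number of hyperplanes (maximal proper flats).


Hyperplanes of U(9,23) are flats of rank 8.
In a uniform matroid, these are exactly the (8)-element subsets.
Count = C(23,8) = 23! / (8! * 15!) = 490314.

490314


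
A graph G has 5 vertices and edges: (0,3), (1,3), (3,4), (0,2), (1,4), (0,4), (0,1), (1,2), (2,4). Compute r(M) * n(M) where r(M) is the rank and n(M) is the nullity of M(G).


r(M) = |V| - c = 5 - 1 = 4.
nullity = |E| - r(M) = 9 - 4 = 5.
Product = 4 * 5 = 20.

20


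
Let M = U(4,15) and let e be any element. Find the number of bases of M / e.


Contracting e from U(4,15) gives U(3,14).
Bases of U(3,14) = C(14,3) = 14! / (3! * 11!) = 364.

364


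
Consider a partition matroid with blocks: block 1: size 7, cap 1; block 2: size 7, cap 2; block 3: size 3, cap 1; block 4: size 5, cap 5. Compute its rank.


Rank of a partition matroid = sum of min(|Si|, ci) for each block.
= min(7,1) + min(7,2) + min(3,1) + min(5,5)
= 1 + 2 + 1 + 5
= 9.

9


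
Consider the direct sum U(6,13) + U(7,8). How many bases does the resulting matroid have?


Bases of a direct sum M1 + M2: |B| = |B(M1)| * |B(M2)|.
|B(U(6,13))| = C(13,6) = 1716.
|B(U(7,8))| = C(8,7) = 8.
Total bases = 1716 * 8 = 13728.

13728


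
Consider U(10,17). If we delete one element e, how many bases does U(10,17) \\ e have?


Deleting e from U(10,17) gives U(10,16) since n > r.
Bases of U(10,16) = C(16,10) = 8008.

8008


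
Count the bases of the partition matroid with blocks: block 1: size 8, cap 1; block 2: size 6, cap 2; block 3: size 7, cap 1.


A basis picks exactly ci elements from block i.
Number of bases = product of C(|Si|, ci).
= C(8,1) * C(6,2) * C(7,1)
= 8 * 15 * 7
= 840.

840


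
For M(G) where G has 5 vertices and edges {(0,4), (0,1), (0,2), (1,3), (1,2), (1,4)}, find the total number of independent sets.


An independent set in a graphic matroid is an acyclic edge subset.
G has 5 vertices and 6 edges.
Enumerate all 2^6 = 64 subsets, checking for acyclicity.
Total independent sets = 48.

48


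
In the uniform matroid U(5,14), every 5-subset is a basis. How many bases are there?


Bases of U(5,14) are all 5-element subsets of the 14-element ground set.
Number of bases = C(14,5).
(14 choose 5) = 2002.

2002


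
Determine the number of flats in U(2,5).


Flats of U(2,5): every subset of size < 2 is a flat, plus E itself.
Count = (5 choose 0) + (5 choose 1) + 1
     = 1 + 5 + 1
     = 7.

7


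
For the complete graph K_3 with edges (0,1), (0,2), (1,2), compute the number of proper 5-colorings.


P(K_3, k) = k(k-1)(k-2)...(k-2).
P(5) = (5) * (4) * (3) = 60.

60


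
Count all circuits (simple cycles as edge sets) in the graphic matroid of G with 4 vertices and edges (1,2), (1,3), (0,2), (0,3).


A circuit in a graphic matroid = edge set of a simple cycle.
G has 4 vertices and 4 edges.
Enumerating all minimal edge subsets forming cycles...
Total circuits found: 1.

1


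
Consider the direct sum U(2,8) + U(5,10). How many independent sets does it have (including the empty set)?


For a direct sum, |I(M1+M2)| = |I(M1)| * |I(M2)|.
|I(U(2,8))| = sum C(8,k) for k=0..2 = 37.
|I(U(5,10))| = sum C(10,k) for k=0..5 = 638.
Total = 37 * 638 = 23606.

23606


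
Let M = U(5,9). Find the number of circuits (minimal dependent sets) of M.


In U(5,9), circuits are the (6)-element subsets.
Any set of 6 elements is dependent, and removing any one element gives
an independent set of size 5, so it is a minimal dependent set.
Number of circuits = C(9,6) = 84.

84


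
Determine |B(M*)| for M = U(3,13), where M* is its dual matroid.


The dual of U(r,n) is U(n-r, n) = U(10,13).
Bases of U(10,13) are all (10)-element subsets.
|B(M*)| = C(13,10) = 286.

286


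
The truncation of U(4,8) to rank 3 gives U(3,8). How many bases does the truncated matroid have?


Truncating U(4,8) to rank 3 gives U(3,8).
Bases of U(3,8) are all 3-element subsets of 8 elements.
Number of bases = C(8,3) = (8 * 7 * 6) / (1 * 2 * 3) = 56.

56


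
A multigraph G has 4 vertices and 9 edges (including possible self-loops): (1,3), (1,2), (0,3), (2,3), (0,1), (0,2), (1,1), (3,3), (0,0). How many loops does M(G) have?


In a graphic matroid, a loop is a self-loop edge (u,u) with rank 0.
Examining all 9 edges for self-loops...
Self-loops found: (1,1), (3,3), (0,0)
Number of loops = 3.

3


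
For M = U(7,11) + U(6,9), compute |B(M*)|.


(M1+M2)* = M1* + M2*.
M1* = U(4,11), bases: C(11,4) = 330.
M2* = U(3,9), bases: C(9,3) = 84.
|B(M*)| = 330 * 84 = 27720.

27720


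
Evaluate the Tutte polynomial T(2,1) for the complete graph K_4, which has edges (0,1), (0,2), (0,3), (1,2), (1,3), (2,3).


T(K_4; x,y) = x^3 + 3x^2 + 4xy + 2x + y^3 + 3y^2 + 2y.
Substituting x=2, y=1:
= 8 + 12 + 8 + 4 + 1 + 3 + 2
= 38.

38


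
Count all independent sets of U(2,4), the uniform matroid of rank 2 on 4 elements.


Independent sets of U(2,4) are all subsets of size <= 2.
Count = (4 choose 0) + (4 choose 1) + (4 choose 2)
     = 1 + 4 + 6
     = 11.

11


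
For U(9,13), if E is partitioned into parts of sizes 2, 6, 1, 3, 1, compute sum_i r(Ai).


r(Ai) = min(|Ai|, 9) for each part.
Sum = min(2,9) + min(6,9) + min(1,9) + min(3,9) + min(1,9)
    = 2 + 6 + 1 + 3 + 1
    = 13.

13


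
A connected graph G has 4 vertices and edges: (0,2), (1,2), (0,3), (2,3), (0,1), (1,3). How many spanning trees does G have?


By Kirchhoff's matrix tree theorem, the number of spanning trees equals
the determinant of any cofactor of the Laplacian matrix L.
G has 4 vertices and 6 edges.
Computing the (3 x 3) cofactor determinant gives 16.

16


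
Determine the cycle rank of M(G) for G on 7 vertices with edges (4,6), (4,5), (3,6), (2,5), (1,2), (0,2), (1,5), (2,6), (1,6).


Cycle rank (nullity) = |E| - r(M) = |E| - (|V| - c).
|E| = 9, |V| = 7, c = 1.
Nullity = 9 - (7 - 1) = 9 - 6 = 3.

3


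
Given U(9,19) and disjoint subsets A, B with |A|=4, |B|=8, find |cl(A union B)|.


|A union B| = 4 + 8 = 12 (disjoint).
In U(9,19), cl(S) = S if |S| < 9, else cl(S) = E.
Since 12 >= 9, cl(A union B) = E.
|cl(A union B)| = 19.

19


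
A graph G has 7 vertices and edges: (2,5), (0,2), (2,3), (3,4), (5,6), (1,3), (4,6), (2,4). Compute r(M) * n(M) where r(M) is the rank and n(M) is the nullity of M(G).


r(M) = |V| - c = 7 - 1 = 6.
nullity = |E| - r(M) = 8 - 6 = 2.
Product = 6 * 2 = 12.

12


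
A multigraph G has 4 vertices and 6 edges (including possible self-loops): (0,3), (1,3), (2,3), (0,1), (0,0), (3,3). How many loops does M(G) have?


In a graphic matroid, a loop is a self-loop edge (u,u) with rank 0.
Examining all 6 edges for self-loops...
Self-loops found: (0,0), (3,3)
Number of loops = 2.

2


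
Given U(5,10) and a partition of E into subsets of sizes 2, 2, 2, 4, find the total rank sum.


r(Ai) = min(|Ai|, 5) for each part.
Sum = min(2,5) + min(2,5) + min(2,5) + min(4,5)
    = 2 + 2 + 2 + 4
    = 10.

10


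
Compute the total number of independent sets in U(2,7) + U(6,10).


For a direct sum, |I(M1+M2)| = |I(M1)| * |I(M2)|.
|I(U(2,7))| = sum C(7,k) for k=0..2 = 29.
|I(U(6,10))| = sum C(10,k) for k=0..6 = 848.
Total = 29 * 848 = 24592.

24592


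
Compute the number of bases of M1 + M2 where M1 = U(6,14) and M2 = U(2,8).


Bases of a direct sum M1 + M2: |B| = |B(M1)| * |B(M2)|.
|B(U(6,14))| = C(14,6) = 3003.
|B(U(2,8))| = C(8,2) = 28.
Total bases = 3003 * 28 = 84084.

84084


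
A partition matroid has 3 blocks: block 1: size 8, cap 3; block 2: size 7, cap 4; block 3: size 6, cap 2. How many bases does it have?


A basis picks exactly ci elements from block i.
Number of bases = product of C(|Si|, ci).
= C(8,3) * C(7,4) * C(6,2)
= 56 * 35 * 15
= 29400.

29400


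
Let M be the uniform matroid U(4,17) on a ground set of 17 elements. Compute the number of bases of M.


Bases of U(4,17) are all 4-element subsets of the 17-element ground set.
Number of bases = C(17,4).
C(17,4) = (17 * 16 * 15 * 14) / (1 * 2 * 3 * 4) = 2380.

2380


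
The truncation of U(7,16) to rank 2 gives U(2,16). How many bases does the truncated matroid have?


Truncating U(7,16) to rank 2 gives U(2,16).
Bases of U(2,16) are all 2-element subsets of 16 elements.
Number of bases = (16 choose 2) = 120.

120


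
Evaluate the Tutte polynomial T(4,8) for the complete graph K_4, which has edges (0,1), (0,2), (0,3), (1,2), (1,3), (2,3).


T(K_4; x,y) = x^3 + 3x^2 + 4xy + 2x + y^3 + 3y^2 + 2y.
Substituting x=4, y=8:
= 64 + 48 + 128 + 8 + 512 + 192 + 16
= 968.

968


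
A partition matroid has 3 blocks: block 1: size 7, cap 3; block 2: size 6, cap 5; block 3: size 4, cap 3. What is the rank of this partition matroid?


Rank of a partition matroid = sum of min(|Si|, ci) for each block.
= min(7,3) + min(6,5) + min(4,3)
= 3 + 5 + 3
= 11.

11


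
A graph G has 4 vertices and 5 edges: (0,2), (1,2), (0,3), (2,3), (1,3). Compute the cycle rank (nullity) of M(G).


Cycle rank (nullity) = |E| - r(M) = |E| - (|V| - c).
|E| = 5, |V| = 4, c = 1.
Nullity = 5 - (4 - 1) = 5 - 3 = 2.

2


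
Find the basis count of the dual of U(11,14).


The dual of U(r,n) is U(n-r, n) = U(3,14).
Bases of U(3,14) are all (3)-element subsets.
|B(M*)| = C(14,3) = 14! / (3! * 11!) = 364.

364


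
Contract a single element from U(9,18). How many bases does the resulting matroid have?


Contracting e from U(9,18) gives U(8,17).
Bases of U(8,17) = (17 choose 8) = 24310.

24310


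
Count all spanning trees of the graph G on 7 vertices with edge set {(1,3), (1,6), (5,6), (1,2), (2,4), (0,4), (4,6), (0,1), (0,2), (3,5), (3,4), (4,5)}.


By Kirchhoff's matrix tree theorem, the number of spanning trees equals
the determinant of any cofactor of the Laplacian matrix L.
G has 7 vertices and 12 edges.
Computing the (6 x 6) cofactor determinant gives 360.

360


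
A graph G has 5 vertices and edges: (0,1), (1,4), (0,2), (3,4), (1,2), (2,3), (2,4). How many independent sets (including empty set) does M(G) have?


An independent set in a graphic matroid is an acyclic edge subset.
G has 5 vertices and 7 edges.
Enumerate all 2^7 = 128 subsets, checking for acyclicity.
Total independent sets = 82.

82


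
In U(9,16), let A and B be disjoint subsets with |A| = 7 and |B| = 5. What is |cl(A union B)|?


|A union B| = 7 + 5 = 12 (disjoint).
In U(9,16), cl(S) = S if |S| < 9, else cl(S) = E.
Since 12 >= 9, cl(A union B) = E.
|cl(A union B)| = 16.

16


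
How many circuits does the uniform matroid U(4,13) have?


In U(4,13), circuits are the (5)-element subsets.
Any set of 5 elements is dependent, and removing any one element gives
an independent set of size 4, so it is a minimal dependent set.
Number of circuits = C(13,5) = 1287.

1287


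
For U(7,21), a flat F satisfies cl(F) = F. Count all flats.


Flats of U(7,21): every subset of size < 7 is a flat, plus E itself.
Count = (21 choose 0) + (21 choose 1) + (21 choose 2) + (21 choose 3) + (21 choose 4) + (21 choose 5) + (21 choose 6) + 1
     = 1 + 21 + 210 + 1330 + 5985 + 20349 + 54264 + 1
     = 82161.

82161


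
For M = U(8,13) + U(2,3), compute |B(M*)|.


(M1+M2)* = M1* + M2*.
M1* = U(5,13), bases: C(13,5) = 1287.
M2* = U(1,3), bases: C(3,1) = 3.
|B(M*)| = 1287 * 3 = 3861.

3861


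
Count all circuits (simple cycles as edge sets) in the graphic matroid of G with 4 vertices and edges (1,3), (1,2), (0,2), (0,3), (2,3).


A circuit in a graphic matroid = edge set of a simple cycle.
G has 4 vertices and 5 edges.
Enumerating all minimal edge subsets forming cycles...
Total circuits found: 3.

3


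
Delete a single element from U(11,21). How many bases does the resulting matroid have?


Deleting e from U(11,21) gives U(11,20) since n > r.
Bases of U(11,20) = C(20,11) = 20! / (11! * 9!) = 167960.

167960


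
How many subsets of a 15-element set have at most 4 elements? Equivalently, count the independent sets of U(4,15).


Independent sets of U(4,15) are all subsets of size <= 4.
Count = (15 choose 0) + (15 choose 1) + (15 choose 2) + (15 choose 3) + (15 choose 4)
     = 1 + 15 + 105 + 455 + 1365
     = 1941.

1941


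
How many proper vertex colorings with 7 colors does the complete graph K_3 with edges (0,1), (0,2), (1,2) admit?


P(K_3, k) = k(k-1)(k-2)...(k-2).
P(7) = (7) * (6) * (5) = 210.

210


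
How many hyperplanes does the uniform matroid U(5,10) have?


Hyperplanes of U(5,10) are flats of rank 4.
In a uniform matroid, these are exactly the (4)-element subsets.
Count = C(10,4) = 10! / (4! * 6!) = 210.

210


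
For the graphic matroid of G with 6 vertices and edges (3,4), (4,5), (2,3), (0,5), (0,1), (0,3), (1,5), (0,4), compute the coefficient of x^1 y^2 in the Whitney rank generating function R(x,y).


R(x,y) = sum over A in 2^E of x^(r(E)-r(A)) * y^(|A|-r(A)).
G has 6 vertices, 8 edges. r(E) = 5.
Enumerate all 2^8 = 256 subsets.
Count subsets with r(E)-r(A)=1 and |A|-r(A)=2: 9.

9


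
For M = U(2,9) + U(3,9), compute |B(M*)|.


(M1+M2)* = M1* + M2*.
M1* = U(7,9), bases: C(9,7) = 36.
M2* = U(6,9), bases: C(9,6) = 84.
|B(M*)| = 36 * 84 = 3024.

3024


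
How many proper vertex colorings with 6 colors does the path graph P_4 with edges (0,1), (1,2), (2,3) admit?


P(P_4, k) = k * (k-1)^(3).
P(6) = 6 * 5^3 = 6 * 125 = 750.

750


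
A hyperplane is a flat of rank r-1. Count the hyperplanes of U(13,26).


Hyperplanes of U(13,26) are flats of rank 12.
In a uniform matroid, these are exactly the (12)-element subsets.
Count = (26 choose 12) = 9657700.

9657700


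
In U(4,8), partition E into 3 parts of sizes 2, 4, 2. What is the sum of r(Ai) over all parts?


r(Ai) = min(|Ai|, 4) for each part.
Sum = min(2,4) + min(4,4) + min(2,4)
    = 2 + 4 + 2
    = 8.

8


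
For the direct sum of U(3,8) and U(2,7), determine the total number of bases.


Bases of a direct sum M1 + M2: |B| = |B(M1)| * |B(M2)|.
|B(U(3,8))| = C(8,3) = 56.
|B(U(2,7))| = C(7,2) = 21.
Total bases = 56 * 21 = 1176.

1176


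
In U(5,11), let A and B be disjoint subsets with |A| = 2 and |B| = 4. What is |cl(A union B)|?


|A union B| = 2 + 4 = 6 (disjoint).
In U(5,11), cl(S) = S if |S| < 5, else cl(S) = E.
Since 6 >= 5, cl(A union B) = E.
|cl(A union B)| = 11.

11


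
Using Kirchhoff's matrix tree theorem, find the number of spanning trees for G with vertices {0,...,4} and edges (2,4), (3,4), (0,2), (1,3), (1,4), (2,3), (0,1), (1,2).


By Kirchhoff's matrix tree theorem, the number of spanning trees equals
the determinant of any cofactor of the Laplacian matrix L.
G has 5 vertices and 8 edges.
Computing the (4 x 4) cofactor determinant gives 40.

40


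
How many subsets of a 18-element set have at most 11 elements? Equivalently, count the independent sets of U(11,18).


Independent sets of U(11,18) are all subsets of size <= 11.
Count = C(18,0) + C(18,1) + C(18,2) + C(18,3) + C(18,4) + C(18,5) + C(18,6) + C(18,7) + C(18,8) + C(18,9) + C(18,10) + C(18,11)
     = 1 + 18 + 153 + 816 + 3060 + 8568 + 18564 + 31824 + 43758 + 48620 + 43758 + 31824
     = 230964.

230964


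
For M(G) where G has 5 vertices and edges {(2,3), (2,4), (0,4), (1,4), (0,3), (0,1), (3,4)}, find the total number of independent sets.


An independent set in a graphic matroid is an acyclic edge subset.
G has 5 vertices and 7 edges.
Enumerate all 2^7 = 128 subsets, checking for acyclicity.
Total independent sets = 82.

82


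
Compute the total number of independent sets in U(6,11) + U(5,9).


For a direct sum, |I(M1+M2)| = |I(M1)| * |I(M2)|.
|I(U(6,11))| = sum C(11,k) for k=0..6 = 1486.
|I(U(5,9))| = sum C(9,k) for k=0..5 = 382.
Total = 1486 * 382 = 567652.

567652


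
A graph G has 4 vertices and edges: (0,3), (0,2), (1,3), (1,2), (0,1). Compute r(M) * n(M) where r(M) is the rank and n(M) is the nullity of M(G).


r(M) = |V| - c = 4 - 1 = 3.
nullity = |E| - r(M) = 5 - 3 = 2.
Product = 3 * 2 = 6.

6


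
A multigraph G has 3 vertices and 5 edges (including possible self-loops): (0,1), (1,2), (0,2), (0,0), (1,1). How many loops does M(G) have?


In a graphic matroid, a loop is a self-loop edge (u,u) with rank 0.
Examining all 5 edges for self-loops...
Self-loops found: (0,0), (1,1)
Number of loops = 2.

2


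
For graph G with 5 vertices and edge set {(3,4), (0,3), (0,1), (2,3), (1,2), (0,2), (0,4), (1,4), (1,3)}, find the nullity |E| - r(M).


Cycle rank (nullity) = |E| - r(M) = |E| - (|V| - c).
|E| = 9, |V| = 5, c = 1.
Nullity = 9 - (5 - 1) = 9 - 4 = 5.

5


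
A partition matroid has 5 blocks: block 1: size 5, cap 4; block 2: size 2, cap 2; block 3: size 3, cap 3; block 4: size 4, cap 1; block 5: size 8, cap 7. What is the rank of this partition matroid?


Rank of a partition matroid = sum of min(|Si|, ci) for each block.
= min(5,4) + min(2,2) + min(3,3) + min(4,1) + min(8,7)
= 4 + 2 + 3 + 1 + 7
= 17.

17


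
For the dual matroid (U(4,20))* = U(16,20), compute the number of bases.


The dual of U(r,n) is U(n-r, n) = U(16,20).
Bases of U(16,20) are all (16)-element subsets.
|B(M*)| = C(20,16) = 20! / (16! * 4!) = 4845.

4845


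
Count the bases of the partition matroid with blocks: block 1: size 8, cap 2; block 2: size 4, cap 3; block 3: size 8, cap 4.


A basis picks exactly ci elements from block i.
Number of bases = product of C(|Si|, ci).
= C(8,2) * C(4,3) * C(8,4)
= 28 * 4 * 70
= 7840.

7840


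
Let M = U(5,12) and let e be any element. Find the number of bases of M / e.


Contracting e from U(5,12) gives U(4,11).
Bases of U(4,11) = (11 choose 4) = 330.

330


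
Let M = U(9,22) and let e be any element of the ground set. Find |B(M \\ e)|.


Deleting e from U(9,22) gives U(9,21) since n > r.
Bases of U(9,21) = (21 choose 9) = 293930.

293930


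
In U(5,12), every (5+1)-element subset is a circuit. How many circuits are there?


In U(5,12), circuits are the (6)-element subsets.
Any set of 6 elements is dependent, and removing any one element gives
an independent set of size 5, so it is a minimal dependent set.
Number of circuits = C(12,6) = 924.

924


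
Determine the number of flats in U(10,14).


Flats of U(10,14): every subset of size < 10 is a flat, plus E itself.
Count = C(14,0) + C(14,1) + C(14,2) + C(14,3) + C(14,4) + C(14,5) + C(14,6) + C(14,7) + C(14,8) + C(14,9) + 1
     = 1 + 14 + 91 + 364 + 1001 + 2002 + 3003 + 3432 + 3003 + 2002 + 1
     = 14914.

14914


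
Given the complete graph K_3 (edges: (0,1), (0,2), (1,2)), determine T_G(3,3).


T(K_3; x,y) = x^2 + x + y.
T(3,3) = 9 + 3 + 3 = 15.

15


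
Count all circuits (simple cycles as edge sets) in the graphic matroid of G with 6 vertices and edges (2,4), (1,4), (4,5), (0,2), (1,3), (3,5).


A circuit in a graphic matroid = edge set of a simple cycle.
G has 6 vertices and 6 edges.
Enumerating all minimal edge subsets forming cycles...
Total circuits found: 1.

1


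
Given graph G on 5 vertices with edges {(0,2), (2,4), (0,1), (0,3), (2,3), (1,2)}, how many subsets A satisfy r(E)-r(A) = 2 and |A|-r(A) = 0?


R(x,y) = sum over A in 2^E of x^(r(E)-r(A)) * y^(|A|-r(A)).
G has 5 vertices, 6 edges. r(E) = 4.
Enumerate all 2^6 = 64 subsets.
Count subsets with r(E)-r(A)=2 and |A|-r(A)=0: 15.

15


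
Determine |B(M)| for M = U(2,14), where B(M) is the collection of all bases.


Bases of U(2,14) are all 2-element subsets of the 14-element ground set.
Number of bases = C(14,2).
C(14,2) = (14 * 13) / (1 * 2) = 91.

91


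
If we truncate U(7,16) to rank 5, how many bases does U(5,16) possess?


Truncating U(7,16) to rank 5 gives U(5,16).
Bases of U(5,16) are all 5-element subsets of 16 elements.
Number of bases = C(16,5) = 4368.

4368


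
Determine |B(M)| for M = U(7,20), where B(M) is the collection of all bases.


Bases of U(7,20) are all 7-element subsets of the 20-element ground set.
Number of bases = C(20,7).
(20 choose 7) = 77520.

77520


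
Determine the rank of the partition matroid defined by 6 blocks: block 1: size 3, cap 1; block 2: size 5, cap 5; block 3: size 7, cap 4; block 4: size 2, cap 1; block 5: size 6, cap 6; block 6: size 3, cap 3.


Rank of a partition matroid = sum of min(|Si|, ci) for each block.
= min(3,1) + min(5,5) + min(7,4) + min(2,1) + min(6,6) + min(3,3)
= 1 + 5 + 4 + 1 + 6 + 3
= 20.

20


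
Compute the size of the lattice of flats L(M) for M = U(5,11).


Flats of U(5,11): every subset of size < 5 is a flat, plus E itself.
Count = C(11,0) + C(11,1) + C(11,2) + C(11,3) + C(11,4) + 1
     = 1 + 11 + 55 + 165 + 330 + 1
     = 563.

563


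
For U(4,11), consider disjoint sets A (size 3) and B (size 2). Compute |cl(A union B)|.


|A union B| = 3 + 2 = 5 (disjoint).
In U(4,11), cl(S) = S if |S| < 4, else cl(S) = E.
Since 5 >= 4, cl(A union B) = E.
|cl(A union B)| = 11.

11


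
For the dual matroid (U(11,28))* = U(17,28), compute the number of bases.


The dual of U(r,n) is U(n-r, n) = U(17,28).
Bases of U(17,28) are all (17)-element subsets.
|B(M*)| = C(28,17) = 21474180.

21474180


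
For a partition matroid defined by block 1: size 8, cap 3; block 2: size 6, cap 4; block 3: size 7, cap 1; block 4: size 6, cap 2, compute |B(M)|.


A basis picks exactly ci elements from block i.
Number of bases = product of C(|Si|, ci).
= C(8,3) * C(6,4) * C(7,1) * C(6,2)
= 56 * 15 * 7 * 15
= 88200.

88200


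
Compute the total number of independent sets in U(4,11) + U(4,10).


For a direct sum, |I(M1+M2)| = |I(M1)| * |I(M2)|.
|I(U(4,11))| = sum C(11,k) for k=0..4 = 562.
|I(U(4,10))| = sum C(10,k) for k=0..4 = 386.
Total = 562 * 386 = 216932.

216932


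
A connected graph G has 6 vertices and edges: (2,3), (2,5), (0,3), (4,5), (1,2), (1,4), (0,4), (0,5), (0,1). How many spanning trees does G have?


By Kirchhoff's matrix tree theorem, the number of spanning trees equals
the determinant of any cofactor of the Laplacian matrix L.
G has 6 vertices and 9 edges.
Computing the (5 x 5) cofactor determinant gives 69.

69


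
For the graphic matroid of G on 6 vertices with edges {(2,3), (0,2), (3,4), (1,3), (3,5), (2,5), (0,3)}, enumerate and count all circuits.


A circuit in a graphic matroid = edge set of a simple cycle.
G has 6 vertices and 7 edges.
Enumerating all minimal edge subsets forming cycles...
Total circuits found: 3.

3


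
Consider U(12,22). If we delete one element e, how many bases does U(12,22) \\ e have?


Deleting e from U(12,22) gives U(12,21) since n > r.
Bases of U(12,21) = (21 choose 12) = 293930.

293930


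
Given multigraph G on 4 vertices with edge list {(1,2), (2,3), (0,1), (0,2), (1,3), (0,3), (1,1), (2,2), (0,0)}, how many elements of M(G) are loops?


In a graphic matroid, a loop is a self-loop edge (u,u) with rank 0.
Examining all 9 edges for self-loops...
Self-loops found: (1,1), (2,2), (0,0)
Number of loops = 3.

3


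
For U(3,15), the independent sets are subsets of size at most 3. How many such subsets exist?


Independent sets of U(3,15) are all subsets of size <= 3.
Count = C(15,0) + C(15,1) + C(15,2) + C(15,3)
     = 1 + 15 + 105 + 455
     = 576.

576


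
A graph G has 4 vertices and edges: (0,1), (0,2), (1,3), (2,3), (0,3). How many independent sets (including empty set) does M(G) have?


An independent set in a graphic matroid is an acyclic edge subset.
G has 4 vertices and 5 edges.
Enumerate all 2^5 = 32 subsets, checking for acyclicity.
Total independent sets = 24.

24


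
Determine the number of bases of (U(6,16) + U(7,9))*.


(M1+M2)* = M1* + M2*.
M1* = U(10,16), bases: C(16,10) = 8008.
M2* = U(2,9), bases: C(9,2) = 36.
|B(M*)| = 8008 * 36 = 288288.

288288


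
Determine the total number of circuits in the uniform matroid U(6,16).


In U(6,16), circuits are the (7)-element subsets.
Any set of 7 elements is dependent, and removing any one element gives
an independent set of size 6, so it is a minimal dependent set.
Number of circuits = (16 choose 7) = 11440.

11440


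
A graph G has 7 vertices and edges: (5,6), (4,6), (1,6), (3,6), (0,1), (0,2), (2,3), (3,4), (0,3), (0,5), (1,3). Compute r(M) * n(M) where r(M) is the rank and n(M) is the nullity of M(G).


r(M) = |V| - c = 7 - 1 = 6.
nullity = |E| - r(M) = 11 - 6 = 5.
Product = 6 * 5 = 30.

30


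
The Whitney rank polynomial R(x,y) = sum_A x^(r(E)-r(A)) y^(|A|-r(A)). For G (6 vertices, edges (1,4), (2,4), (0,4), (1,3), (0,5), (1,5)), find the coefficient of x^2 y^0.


R(x,y) = sum over A in 2^E of x^(r(E)-r(A)) * y^(|A|-r(A)).
G has 6 vertices, 6 edges. r(E) = 5.
Enumerate all 2^6 = 64 subsets.
Count subsets with r(E)-r(A)=2 and |A|-r(A)=0: 20.

20


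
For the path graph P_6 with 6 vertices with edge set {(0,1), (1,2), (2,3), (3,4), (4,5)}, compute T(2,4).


A path on 6 vertices is a tree with 5 edges.
T(x,y) = x^(5) for any tree.
T(2,4) = 2^5 = 32.

32


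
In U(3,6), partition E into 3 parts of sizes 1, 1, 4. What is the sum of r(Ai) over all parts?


r(Ai) = min(|Ai|, 3) for each part.
Sum = min(1,3) + min(1,3) + min(4,3)
    = 1 + 1 + 3
    = 5.

5


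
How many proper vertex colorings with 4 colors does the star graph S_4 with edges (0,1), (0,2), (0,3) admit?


P(tree, k) = k * (k-1)^(3) for any tree on 4 vertices.
P(4) = 4 * 3^3 = 4 * 27 = 108.

108


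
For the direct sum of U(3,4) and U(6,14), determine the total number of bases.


Bases of a direct sum M1 + M2: |B| = |B(M1)| * |B(M2)|.
|B(U(3,4))| = C(4,3) = 4.
|B(U(6,14))| = C(14,6) = 3003.
Total bases = 4 * 3003 = 12012.

12012


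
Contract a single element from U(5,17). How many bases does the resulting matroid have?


Contracting e from U(5,17) gives U(4,16).
Bases of U(4,16) = (16 choose 4) = 1820.

1820


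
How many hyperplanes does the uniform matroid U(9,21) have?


Hyperplanes of U(9,21) are flats of rank 8.
In a uniform matroid, these are exactly the (8)-element subsets.
Count = C(21,8) = 203490.

203490


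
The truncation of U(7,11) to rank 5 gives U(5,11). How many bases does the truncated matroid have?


Truncating U(7,11) to rank 5 gives U(5,11).
Bases of U(5,11) are all 5-element subsets of 11 elements.
Number of bases = C(11,5) = 462.

462


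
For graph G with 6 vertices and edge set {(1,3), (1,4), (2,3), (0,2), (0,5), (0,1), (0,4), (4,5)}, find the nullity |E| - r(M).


Cycle rank (nullity) = |E| - r(M) = |E| - (|V| - c).
|E| = 8, |V| = 6, c = 1.
Nullity = 8 - (6 - 1) = 8 - 5 = 3.

3


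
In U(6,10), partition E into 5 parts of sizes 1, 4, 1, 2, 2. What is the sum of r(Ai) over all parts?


r(Ai) = min(|Ai|, 6) for each part.
Sum = min(1,6) + min(4,6) + min(1,6) + min(2,6) + min(2,6)
    = 1 + 4 + 1 + 2 + 2
    = 10.

10


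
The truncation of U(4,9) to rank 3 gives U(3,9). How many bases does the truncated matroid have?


Truncating U(4,9) to rank 3 gives U(3,9).
Bases of U(3,9) are all 3-element subsets of 9 elements.
Number of bases = C(9,3) = (9 * 8 * 7) / (1 * 2 * 3) = 84.

84


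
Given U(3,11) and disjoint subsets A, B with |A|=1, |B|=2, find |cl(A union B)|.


|A union B| = 1 + 2 = 3 (disjoint).
In U(3,11), cl(S) = S if |S| < 3, else cl(S) = E.
Since 3 >= 3, cl(A union B) = E.
|cl(A union B)| = 11.

11


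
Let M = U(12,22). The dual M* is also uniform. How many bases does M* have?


The dual of U(r,n) is U(n-r, n) = U(10,22).
Bases of U(10,22) are all (10)-element subsets.
|B(M*)| = C(22,10) = 646646.

646646


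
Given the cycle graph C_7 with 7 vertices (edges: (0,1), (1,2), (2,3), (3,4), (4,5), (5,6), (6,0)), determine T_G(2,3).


T(C_7; x,y) = x + x^2 + ... + x^(6) + y.
T(2,3) = 2^1 + 2^2 + 2^3 + 2^4 + 2^5 + 2^6 + 3
= 2 + 4 + 8 + 16 + 32 + 64 + 3
= 129.

129


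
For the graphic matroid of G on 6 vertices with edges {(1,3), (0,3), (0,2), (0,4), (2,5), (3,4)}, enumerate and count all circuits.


A circuit in a graphic matroid = edge set of a simple cycle.
G has 6 vertices and 6 edges.
Enumerating all minimal edge subsets forming cycles...
Total circuits found: 1.

1


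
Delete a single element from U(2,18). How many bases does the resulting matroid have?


Deleting e from U(2,18) gives U(2,17) since n > r.
Bases of U(2,17) = C(17,2) = 17! / (2! * 15!) = 136.

136


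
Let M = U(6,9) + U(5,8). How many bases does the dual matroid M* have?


(M1+M2)* = M1* + M2*.
M1* = U(3,9), bases: C(9,3) = 84.
M2* = U(3,8), bases: C(8,3) = 56.
|B(M*)| = 84 * 56 = 4704.

4704


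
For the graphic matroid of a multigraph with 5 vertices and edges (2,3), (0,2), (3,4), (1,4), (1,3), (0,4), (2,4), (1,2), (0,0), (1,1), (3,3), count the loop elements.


In a graphic matroid, a loop is a self-loop edge (u,u) with rank 0.
Examining all 11 edges for self-loops...
Self-loops found: (0,0), (1,1), (3,3)
Number of loops = 3.

3


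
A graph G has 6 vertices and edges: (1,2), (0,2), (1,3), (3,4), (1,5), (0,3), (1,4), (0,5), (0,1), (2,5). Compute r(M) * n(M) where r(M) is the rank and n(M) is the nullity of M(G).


r(M) = |V| - c = 6 - 1 = 5.
nullity = |E| - r(M) = 10 - 5 = 5.
Product = 5 * 5 = 25.

25


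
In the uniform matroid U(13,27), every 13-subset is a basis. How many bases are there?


Bases of U(13,27) are all 13-element subsets of the 27-element ground set.
Number of bases = C(27,13).
(27 choose 13) = 20058300.

20058300


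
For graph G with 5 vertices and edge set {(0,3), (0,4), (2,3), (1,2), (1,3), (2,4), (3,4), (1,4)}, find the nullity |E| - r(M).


Cycle rank (nullity) = |E| - r(M) = |E| - (|V| - c).
|E| = 8, |V| = 5, c = 1.
Nullity = 8 - (5 - 1) = 8 - 4 = 4.

4


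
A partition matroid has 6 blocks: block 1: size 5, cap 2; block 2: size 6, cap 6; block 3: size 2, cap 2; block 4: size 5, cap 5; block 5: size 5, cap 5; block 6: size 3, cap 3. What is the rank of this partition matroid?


Rank of a partition matroid = sum of min(|Si|, ci) for each block.
= min(5,2) + min(6,6) + min(2,2) + min(5,5) + min(5,5) + min(3,3)
= 2 + 6 + 2 + 5 + 5 + 3
= 23.

23


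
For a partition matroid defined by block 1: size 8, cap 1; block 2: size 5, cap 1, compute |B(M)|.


A basis picks exactly ci elements from block i.
Number of bases = product of C(|Si|, ci).
= C(8,1) * C(5,1)
= 8 * 5
= 40.

40


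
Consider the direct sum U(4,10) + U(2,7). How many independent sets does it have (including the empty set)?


For a direct sum, |I(M1+M2)| = |I(M1)| * |I(M2)|.
|I(U(4,10))| = sum C(10,k) for k=0..4 = 386.
|I(U(2,7))| = sum C(7,k) for k=0..2 = 29.
Total = 386 * 29 = 11194.

11194


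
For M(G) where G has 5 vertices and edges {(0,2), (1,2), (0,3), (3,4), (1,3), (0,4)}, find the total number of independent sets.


An independent set in a graphic matroid is an acyclic edge subset.
G has 5 vertices and 6 edges.
Enumerate all 2^6 = 64 subsets, checking for acyclicity.
Total independent sets = 52.

52


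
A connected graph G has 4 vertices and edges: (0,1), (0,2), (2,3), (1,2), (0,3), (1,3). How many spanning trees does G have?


By Kirchhoff's matrix tree theorem, the number of spanning trees equals
the determinant of any cofactor of the Laplacian matrix L.
G has 4 vertices and 6 edges.
Computing the (3 x 3) cofactor determinant gives 16.

16


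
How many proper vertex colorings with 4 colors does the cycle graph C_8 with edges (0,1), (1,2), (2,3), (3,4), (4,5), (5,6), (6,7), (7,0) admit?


P(C_8, k) = (k-1)^8 + (-1)^8*(k-1).
P(4) = (3)^8 + 3
= 6561 + 3 = 6564.

6564


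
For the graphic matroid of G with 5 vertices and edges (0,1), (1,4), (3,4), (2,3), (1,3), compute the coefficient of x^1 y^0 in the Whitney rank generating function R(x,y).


R(x,y) = sum over A in 2^E of x^(r(E)-r(A)) * y^(|A|-r(A)).
G has 5 vertices, 5 edges. r(E) = 4.
Enumerate all 2^5 = 32 subsets.
Count subsets with r(E)-r(A)=1 and |A|-r(A)=0: 9.

9


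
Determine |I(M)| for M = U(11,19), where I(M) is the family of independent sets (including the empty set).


Independent sets of U(11,19) are all subsets of size <= 11.
Count = (19 choose 0) + (19 choose 1) + (19 choose 2) + (19 choose 3) + (19 choose 4) + (19 choose 5) + (19 choose 6) + (19 choose 7) + (19 choose 8) + (19 choose 9) + (19 choose 10) + (19 choose 11)
     = 1 + 19 + 171 + 969 + 3876 + 11628 + 27132 + 50388 + 75582 + 92378 + 92378 + 75582
     = 430104.

430104


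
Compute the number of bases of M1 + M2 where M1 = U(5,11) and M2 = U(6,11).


Bases of a direct sum M1 + M2: |B| = |B(M1)| * |B(M2)|.
|B(U(5,11))| = C(11,5) = 462.
|B(U(6,11))| = C(11,6) = 462.
Total bases = 462 * 462 = 213444.

213444


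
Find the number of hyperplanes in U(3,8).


Hyperplanes of U(3,8) are flats of rank 2.
In a uniform matroid, these are exactly the (2)-element subsets.
Count = C(8,2) = (8 * 7) / (1 * 2) = 28.

28


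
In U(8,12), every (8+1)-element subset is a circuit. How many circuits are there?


In U(8,12), circuits are the (9)-element subsets.
Any set of 9 elements is dependent, and removing any one element gives
an independent set of size 8, so it is a minimal dependent set.
Number of circuits = C(12,9) = 12! / (9! * 3!) = 220.

220


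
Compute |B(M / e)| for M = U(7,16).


Contracting e from U(7,16) gives U(6,15).
Bases of U(6,15) = C(15,6) = 15! / (6! * 9!) = 5005.

5005


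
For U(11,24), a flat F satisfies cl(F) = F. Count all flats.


Flats of U(11,24): every subset of size < 11 is a flat, plus E itself.
Count = (24 choose 0) + (24 choose 1) + (24 choose 2) + (24 choose 3) + (24 choose 4) + (24 choose 5) + (24 choose 6) + (24 choose 7) + (24 choose 8) + (24 choose 9) + (24 choose 10) + 1
     = 1 + 24 + 276 + 2024 + 10626 + 42504 + 134596 + 346104 + 735471 + 1307504 + 1961256 + 1
     = 4540387.

4540387


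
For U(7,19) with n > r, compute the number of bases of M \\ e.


Deleting e from U(7,19) gives U(7,18) since n > r.
Bases of U(7,18) = C(18,7) = 18! / (7! * 11!) = 31824.

31824


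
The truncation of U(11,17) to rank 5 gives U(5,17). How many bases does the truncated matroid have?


Truncating U(11,17) to rank 5 gives U(5,17).
Bases of U(5,17) are all 5-element subsets of 17 elements.
Number of bases = C(17,5) = 6188.

6188


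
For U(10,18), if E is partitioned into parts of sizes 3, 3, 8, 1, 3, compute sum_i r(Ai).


r(Ai) = min(|Ai|, 10) for each part.
Sum = min(3,10) + min(3,10) + min(8,10) + min(1,10) + min(3,10)
    = 3 + 3 + 8 + 1 + 3
    = 18.

18


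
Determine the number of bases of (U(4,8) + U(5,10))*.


(M1+M2)* = M1* + M2*.
M1* = U(4,8), bases: C(8,4) = 70.
M2* = U(5,10), bases: C(10,5) = 252.
|B(M*)| = 70 * 252 = 17640.

17640


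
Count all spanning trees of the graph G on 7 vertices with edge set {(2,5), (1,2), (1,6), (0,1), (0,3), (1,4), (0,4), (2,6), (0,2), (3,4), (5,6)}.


By Kirchhoff's matrix tree theorem, the number of spanning trees equals
the determinant of any cofactor of the Laplacian matrix L.
G has 7 vertices and 11 edges.
Computing the (6 x 6) cofactor determinant gives 144.

144


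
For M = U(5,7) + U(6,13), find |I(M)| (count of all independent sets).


For a direct sum, |I(M1+M2)| = |I(M1)| * |I(M2)|.
|I(U(5,7))| = sum C(7,k) for k=0..5 = 120.
|I(U(6,13))| = sum C(13,k) for k=0..6 = 4096.
Total = 120 * 4096 = 491520.

491520


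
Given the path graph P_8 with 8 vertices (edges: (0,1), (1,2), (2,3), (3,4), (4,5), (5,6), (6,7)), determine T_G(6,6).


A path on 8 vertices is a tree with 7 edges.
T(x,y) = x^(7) for any tree.
T(6,6) = 6^7 = 279936.

279936


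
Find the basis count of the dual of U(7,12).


The dual of U(r,n) is U(n-r, n) = U(5,12).
Bases of U(5,12) are all (5)-element subsets.
|B(M*)| = C(12,5) = 792.

792


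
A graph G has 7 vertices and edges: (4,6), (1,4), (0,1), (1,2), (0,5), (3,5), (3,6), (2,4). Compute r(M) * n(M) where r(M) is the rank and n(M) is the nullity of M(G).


r(M) = |V| - c = 7 - 1 = 6.
nullity = |E| - r(M) = 8 - 6 = 2.
Product = 6 * 2 = 12.

12


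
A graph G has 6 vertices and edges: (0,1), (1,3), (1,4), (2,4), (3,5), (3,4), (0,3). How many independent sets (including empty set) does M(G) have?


An independent set in a graphic matroid is an acyclic edge subset.
G has 6 vertices and 7 edges.
Enumerate all 2^7 = 128 subsets, checking for acyclicity.
Total independent sets = 96.

96


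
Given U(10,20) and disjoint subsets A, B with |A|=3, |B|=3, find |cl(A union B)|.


|A union B| = 3 + 3 = 6 (disjoint).
In U(10,20), cl(S) = S if |S| < 10, else cl(S) = E.
Since 6 < 10, cl(A union B) = A union B.
|cl(A union B)| = 6.

6


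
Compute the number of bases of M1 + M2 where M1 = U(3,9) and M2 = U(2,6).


Bases of a direct sum M1 + M2: |B| = |B(M1)| * |B(M2)|.
|B(U(3,9))| = C(9,3) = 84.
|B(U(2,6))| = C(6,2) = 15.
Total bases = 84 * 15 = 1260.

1260


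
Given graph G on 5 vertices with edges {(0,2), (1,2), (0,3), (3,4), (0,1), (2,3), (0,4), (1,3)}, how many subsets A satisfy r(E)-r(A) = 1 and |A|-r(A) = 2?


R(x,y) = sum over A in 2^E of x^(r(E)-r(A)) * y^(|A|-r(A)).
G has 5 vertices, 8 edges. r(E) = 4.
Enumerate all 2^8 = 256 subsets.
Count subsets with r(E)-r(A)=1 and |A|-r(A)=2: 8.

8


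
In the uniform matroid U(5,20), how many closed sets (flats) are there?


Flats of U(5,20): every subset of size < 5 is a flat, plus E itself.
Count = C(20,0) + C(20,1) + C(20,2) + C(20,3) + C(20,4) + 1
     = 1 + 20 + 190 + 1140 + 4845 + 1
     = 6197.

6197


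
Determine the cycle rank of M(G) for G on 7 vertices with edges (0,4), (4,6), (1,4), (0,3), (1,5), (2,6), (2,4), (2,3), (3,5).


Cycle rank (nullity) = |E| - r(M) = |E| - (|V| - c).
|E| = 9, |V| = 7, c = 1.
Nullity = 9 - (7 - 1) = 9 - 6 = 3.

3


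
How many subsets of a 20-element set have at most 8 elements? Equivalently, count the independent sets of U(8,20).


Independent sets of U(8,20) are all subsets of size <= 8.
Count = (20 choose 0) + (20 choose 1) + (20 choose 2) + (20 choose 3) + (20 choose 4) + (20 choose 5) + (20 choose 6) + (20 choose 7) + (20 choose 8)
     = 1 + 20 + 190 + 1140 + 4845 + 15504 + 38760 + 77520 + 125970
     = 263950.

263950


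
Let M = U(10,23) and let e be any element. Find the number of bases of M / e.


Contracting e from U(10,23) gives U(9,22).
Bases of U(9,22) = C(22,9) = 22! / (9! * 13!) = 497420.

497420


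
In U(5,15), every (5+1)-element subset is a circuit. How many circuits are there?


In U(5,15), circuits are the (6)-element subsets.
Any set of 6 elements is dependent, and removing any one element gives
an independent set of size 5, so it is a minimal dependent set.
Number of circuits = C(15,6) = 5005.

5005
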